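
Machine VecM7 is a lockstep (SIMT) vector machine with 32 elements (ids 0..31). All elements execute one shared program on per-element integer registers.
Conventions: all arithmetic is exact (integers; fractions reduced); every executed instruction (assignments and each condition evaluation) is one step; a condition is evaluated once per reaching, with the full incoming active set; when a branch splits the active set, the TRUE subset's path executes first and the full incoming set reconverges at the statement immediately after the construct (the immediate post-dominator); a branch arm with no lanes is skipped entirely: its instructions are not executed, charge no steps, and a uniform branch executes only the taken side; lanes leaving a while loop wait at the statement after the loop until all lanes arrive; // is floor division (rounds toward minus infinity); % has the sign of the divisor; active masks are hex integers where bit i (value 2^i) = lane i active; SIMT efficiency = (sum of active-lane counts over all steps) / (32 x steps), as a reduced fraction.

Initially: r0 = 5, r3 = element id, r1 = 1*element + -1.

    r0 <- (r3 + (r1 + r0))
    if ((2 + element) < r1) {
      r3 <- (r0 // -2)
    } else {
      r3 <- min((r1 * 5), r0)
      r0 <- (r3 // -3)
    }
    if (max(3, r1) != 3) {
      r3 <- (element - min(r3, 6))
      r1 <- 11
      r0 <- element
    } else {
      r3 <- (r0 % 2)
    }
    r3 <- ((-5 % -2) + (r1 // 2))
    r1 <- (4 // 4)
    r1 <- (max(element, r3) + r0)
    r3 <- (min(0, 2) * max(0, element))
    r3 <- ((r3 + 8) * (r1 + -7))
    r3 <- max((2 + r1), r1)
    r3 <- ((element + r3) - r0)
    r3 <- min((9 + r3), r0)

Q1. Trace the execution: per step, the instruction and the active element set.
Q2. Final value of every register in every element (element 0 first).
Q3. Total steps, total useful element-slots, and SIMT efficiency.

step 0: r0 <- (r3 + (r1 + r0))       0xffffffff
step 1: eval ((2 + element) < r1)    0xffffffff
step 2: r3 <- min((r1 * 5), r0)      0xffffffff
step 3: r0 <- (r3 // -3)             0xffffffff
step 4: eval (max(3, r1) != 3)       0xffffffff
step 5: r3 <- (element - min(r3, 6)) 0xffffffe0
step 6: r1 <- 11                     0xffffffe0
step 7: r0 <- element                0xffffffe0
step 8: r3 <- (r0 % 2)               0x0000001f
step 9: r3 <- ((-5 % -2) + (r1 // 2)) 0xffffffff
step 10: r1 <- (4 // 4)               0xffffffff
step 11: r1 <- (max(element, r3) + r0) 0xffffffff
step 12: r3 <- (min(0, 2) * max(0, element)) 0xffffffff
step 13: r3 <- ((r3 + 8) * (r1 + -7)) 0xffffffff
step 14: r3 <- max((2 + r1), r1)      0xffffffff
step 15: r3 <- ((element + r3) - r0)  0xffffffff
step 16: r3 <- min((9 + r3), r0)      0xffffffff

Answer: 17 steps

r0: 1,0,-2,-4,-4,5,6,7,8,9,10,11,12,13,14,15,16,17,18,19,20,21,22,23,24,25,26,27,28,29,30,31
r3: 1,0,-2,-4,-4,5,6,7,8,9,10,11,12,13,14,15,16,17,18,19,20,21,22,23,24,25,26,27,28,29,30,31
r1: 1,1,0,-1,0,10,12,14,16,18,20,22,24,26,28,30,32,34,36,38,40,42,44,46,48,50,52,54,56,58,60,62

steps = 17; useful = 502; efficiency = 502/544 = 251/272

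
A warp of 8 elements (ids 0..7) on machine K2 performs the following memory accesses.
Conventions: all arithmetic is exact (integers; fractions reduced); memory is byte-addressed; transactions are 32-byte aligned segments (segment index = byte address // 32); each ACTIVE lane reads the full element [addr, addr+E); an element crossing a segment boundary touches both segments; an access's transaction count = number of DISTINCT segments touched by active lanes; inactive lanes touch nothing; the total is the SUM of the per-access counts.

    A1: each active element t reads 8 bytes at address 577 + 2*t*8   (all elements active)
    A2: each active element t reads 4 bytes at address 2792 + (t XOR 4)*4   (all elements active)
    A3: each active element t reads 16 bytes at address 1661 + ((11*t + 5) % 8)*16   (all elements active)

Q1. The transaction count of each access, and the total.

A1: 4 transactions
A2: 2 transactions
A3: 5 transactions

Answer: 4,2,5; total 11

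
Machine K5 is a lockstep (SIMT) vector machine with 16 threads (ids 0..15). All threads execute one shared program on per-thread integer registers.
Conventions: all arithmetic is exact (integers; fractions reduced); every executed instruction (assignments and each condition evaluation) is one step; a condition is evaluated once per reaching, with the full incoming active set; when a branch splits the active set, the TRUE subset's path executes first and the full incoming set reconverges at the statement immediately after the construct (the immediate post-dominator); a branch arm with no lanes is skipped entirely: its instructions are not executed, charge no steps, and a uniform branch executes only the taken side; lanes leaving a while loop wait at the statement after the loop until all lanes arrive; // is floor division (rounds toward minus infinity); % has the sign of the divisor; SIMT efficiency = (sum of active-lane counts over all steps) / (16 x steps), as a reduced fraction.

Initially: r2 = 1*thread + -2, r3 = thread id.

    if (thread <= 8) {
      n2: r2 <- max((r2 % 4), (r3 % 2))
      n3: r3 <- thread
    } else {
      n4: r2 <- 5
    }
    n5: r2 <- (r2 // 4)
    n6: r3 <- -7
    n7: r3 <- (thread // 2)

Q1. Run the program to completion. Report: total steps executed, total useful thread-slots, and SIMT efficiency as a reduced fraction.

Answer: 7 steps, 89 useful, 89/112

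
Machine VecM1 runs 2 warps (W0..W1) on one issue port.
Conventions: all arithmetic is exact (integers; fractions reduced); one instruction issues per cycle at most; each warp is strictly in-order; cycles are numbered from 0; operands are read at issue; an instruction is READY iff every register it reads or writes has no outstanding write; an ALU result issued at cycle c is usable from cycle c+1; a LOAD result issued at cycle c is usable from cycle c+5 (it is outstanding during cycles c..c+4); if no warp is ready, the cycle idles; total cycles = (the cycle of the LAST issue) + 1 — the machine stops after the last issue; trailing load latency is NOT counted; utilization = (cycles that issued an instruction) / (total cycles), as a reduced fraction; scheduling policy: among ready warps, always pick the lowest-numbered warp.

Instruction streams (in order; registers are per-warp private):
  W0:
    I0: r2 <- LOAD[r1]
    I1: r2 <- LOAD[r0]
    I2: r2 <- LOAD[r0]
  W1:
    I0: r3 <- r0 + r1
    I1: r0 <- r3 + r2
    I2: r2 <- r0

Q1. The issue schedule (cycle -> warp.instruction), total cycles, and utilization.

cycle 0: W0.I0
cycle 1: W1.I0
cycle 2: W1.I1
cycle 3: W1.I2
cycle 4: idle
cycle 5: W0.I1
cycle 6: idle
cycle 7: idle
cycle 8: idle
cycle 9: idle
cycle 10: W0.I2

Answer: 11 cycles, utilization 6/11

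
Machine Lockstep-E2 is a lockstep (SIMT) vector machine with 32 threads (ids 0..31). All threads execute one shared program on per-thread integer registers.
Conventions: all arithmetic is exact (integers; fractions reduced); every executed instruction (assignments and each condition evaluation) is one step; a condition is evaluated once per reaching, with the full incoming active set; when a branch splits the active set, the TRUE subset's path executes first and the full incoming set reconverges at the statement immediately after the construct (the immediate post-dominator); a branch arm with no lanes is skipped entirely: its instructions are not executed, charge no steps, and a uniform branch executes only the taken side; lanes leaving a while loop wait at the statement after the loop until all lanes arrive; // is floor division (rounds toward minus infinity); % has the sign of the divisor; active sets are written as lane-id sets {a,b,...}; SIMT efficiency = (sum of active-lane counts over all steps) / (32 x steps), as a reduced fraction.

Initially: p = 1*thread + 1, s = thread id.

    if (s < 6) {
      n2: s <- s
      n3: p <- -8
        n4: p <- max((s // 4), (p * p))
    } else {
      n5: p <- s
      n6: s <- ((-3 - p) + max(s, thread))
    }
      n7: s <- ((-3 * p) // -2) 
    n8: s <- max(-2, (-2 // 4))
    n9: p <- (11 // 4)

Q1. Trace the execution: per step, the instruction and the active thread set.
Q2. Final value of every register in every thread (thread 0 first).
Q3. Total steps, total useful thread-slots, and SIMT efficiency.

step 0: eval (s < 6)                 {0,1,2,3,4,5,6,7,8,9,10,11,12,13,14,15,16,17,18,19,20,21,22,23,24,25,26,27,28,29,30,31}
step 1: s <- s                       {0,1,2,3,4,5}
step 2: p <- -8                      {0,1,2,3,4,5}
step 3: p <- max((s // 4), (p * p))  {0,1,2,3,4,5}
step 4: p <- s                       {6,7,8,9,10,11,12,13,14,15,16,17,18,19,20,21,22,23,24,25,26,27,28,29,30,31}
step 5: s <- ((-3 - p) + max(s, thread)) {6,7,8,9,10,11,12,13,14,15,16,17,18,19,20,21,22,23,24,25,26,27,28,29,30,31}
step 6: s <- ((-3 * p) // -2)        {0,1,2,3,4,5,6,7,8,9,10,11,12,13,14,15,16,17,18,19,20,21,22,23,24,25,26,27,28,29,30,31}
step 7: s <- max(-2, (-2 // 4))      {0,1,2,3,4,5,6,7,8,9,10,11,12,13,14,15,16,17,18,19,20,21,22,23,24,25,26,27,28,29,30,31}
step 8: p <- (11 // 4)               {0,1,2,3,4,5,6,7,8,9,10,11,12,13,14,15,16,17,18,19,20,21,22,23,24,25,26,27,28,29,30,31}

Answer: 9 steps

p: 2,2,2,2,2,2,2,2,2,2,2,2,2,2,2,2,2,2,2,2,2,2,2,2,2,2,2,2,2,2,2,2
s: -1,-1,-1,-1,-1,-1,-1,-1,-1,-1,-1,-1,-1,-1,-1,-1,-1,-1,-1,-1,-1,-1,-1,-1,-1,-1,-1,-1,-1,-1,-1,-1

steps = 9; useful = 198; efficiency = 198/288 = 11/16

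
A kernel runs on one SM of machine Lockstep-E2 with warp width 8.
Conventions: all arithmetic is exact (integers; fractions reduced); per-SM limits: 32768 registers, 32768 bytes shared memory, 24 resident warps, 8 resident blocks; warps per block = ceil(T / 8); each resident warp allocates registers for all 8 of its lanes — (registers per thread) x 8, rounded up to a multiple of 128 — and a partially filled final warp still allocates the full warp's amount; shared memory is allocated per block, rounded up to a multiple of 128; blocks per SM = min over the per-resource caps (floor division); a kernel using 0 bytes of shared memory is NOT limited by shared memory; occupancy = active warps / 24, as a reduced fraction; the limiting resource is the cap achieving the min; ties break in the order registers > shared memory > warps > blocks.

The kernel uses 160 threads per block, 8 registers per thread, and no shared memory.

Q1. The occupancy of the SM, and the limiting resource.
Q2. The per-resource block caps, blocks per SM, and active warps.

Answer: occupancy 5/6, limited by warps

registers: 12 blocks
shared memory: no limit (kernel uses none)
warps: 1 block
blocks: 8 blocks

Answer: 1 block, 20 active warps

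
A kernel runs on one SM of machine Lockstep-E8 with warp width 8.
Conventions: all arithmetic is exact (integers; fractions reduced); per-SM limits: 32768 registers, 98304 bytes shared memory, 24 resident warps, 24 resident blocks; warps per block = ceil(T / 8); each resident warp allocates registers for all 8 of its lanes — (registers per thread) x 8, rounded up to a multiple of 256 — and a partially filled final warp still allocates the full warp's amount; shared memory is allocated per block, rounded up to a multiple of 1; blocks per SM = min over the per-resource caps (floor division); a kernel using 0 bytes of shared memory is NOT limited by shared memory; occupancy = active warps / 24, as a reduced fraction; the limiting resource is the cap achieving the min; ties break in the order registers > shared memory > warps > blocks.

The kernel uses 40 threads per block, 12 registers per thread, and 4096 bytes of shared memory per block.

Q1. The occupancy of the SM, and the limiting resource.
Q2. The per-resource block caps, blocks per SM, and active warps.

Answer: occupancy 5/6, limited by warps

registers: 25 blocks
shared memory: 24 blocks
warps: 4 blocks
blocks: 24 blocks

Answer: 4 blocks, 20 active warps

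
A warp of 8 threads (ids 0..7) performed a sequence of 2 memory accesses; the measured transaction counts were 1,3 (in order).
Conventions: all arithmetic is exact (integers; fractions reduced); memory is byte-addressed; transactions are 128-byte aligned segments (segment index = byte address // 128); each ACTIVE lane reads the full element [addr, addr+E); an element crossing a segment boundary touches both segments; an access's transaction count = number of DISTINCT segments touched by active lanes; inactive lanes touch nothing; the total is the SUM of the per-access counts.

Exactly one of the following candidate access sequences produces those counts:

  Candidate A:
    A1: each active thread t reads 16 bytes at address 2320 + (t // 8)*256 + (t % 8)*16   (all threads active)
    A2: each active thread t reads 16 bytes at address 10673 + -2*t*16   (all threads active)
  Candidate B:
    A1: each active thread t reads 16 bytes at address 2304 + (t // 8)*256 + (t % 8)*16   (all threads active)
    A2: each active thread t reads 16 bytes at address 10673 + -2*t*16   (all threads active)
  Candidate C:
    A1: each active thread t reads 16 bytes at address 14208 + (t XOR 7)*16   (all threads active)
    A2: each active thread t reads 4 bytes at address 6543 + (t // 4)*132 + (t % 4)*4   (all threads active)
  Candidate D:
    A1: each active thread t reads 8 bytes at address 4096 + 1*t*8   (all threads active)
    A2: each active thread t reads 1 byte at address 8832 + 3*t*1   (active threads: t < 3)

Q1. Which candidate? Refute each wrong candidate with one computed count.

A: A1 gives 2 transactions, not 1
C: A2 gives 2 transactions, not 3
D: A2 gives 1 transaction, not 3
B: all counts match (1,3)

Answer: B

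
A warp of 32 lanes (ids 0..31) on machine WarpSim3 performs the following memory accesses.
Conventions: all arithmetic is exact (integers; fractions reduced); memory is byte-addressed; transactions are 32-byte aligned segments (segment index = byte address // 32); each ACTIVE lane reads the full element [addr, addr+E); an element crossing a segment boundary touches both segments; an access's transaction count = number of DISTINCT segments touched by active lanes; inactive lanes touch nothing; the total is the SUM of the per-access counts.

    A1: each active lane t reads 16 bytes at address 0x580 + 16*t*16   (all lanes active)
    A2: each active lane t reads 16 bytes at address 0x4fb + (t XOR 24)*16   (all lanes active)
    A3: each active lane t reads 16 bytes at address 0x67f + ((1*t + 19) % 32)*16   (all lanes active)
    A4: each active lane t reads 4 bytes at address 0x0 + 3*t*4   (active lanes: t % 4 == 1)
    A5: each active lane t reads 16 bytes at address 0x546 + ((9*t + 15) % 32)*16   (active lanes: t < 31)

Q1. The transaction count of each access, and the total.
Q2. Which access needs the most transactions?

A1: 32 transactions
A2: 17 transactions
A3: 17 transactions
A4: 8 transactions
A5: 17 transactions

Answer: 32,17,17,8,17; total 91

Answer: A1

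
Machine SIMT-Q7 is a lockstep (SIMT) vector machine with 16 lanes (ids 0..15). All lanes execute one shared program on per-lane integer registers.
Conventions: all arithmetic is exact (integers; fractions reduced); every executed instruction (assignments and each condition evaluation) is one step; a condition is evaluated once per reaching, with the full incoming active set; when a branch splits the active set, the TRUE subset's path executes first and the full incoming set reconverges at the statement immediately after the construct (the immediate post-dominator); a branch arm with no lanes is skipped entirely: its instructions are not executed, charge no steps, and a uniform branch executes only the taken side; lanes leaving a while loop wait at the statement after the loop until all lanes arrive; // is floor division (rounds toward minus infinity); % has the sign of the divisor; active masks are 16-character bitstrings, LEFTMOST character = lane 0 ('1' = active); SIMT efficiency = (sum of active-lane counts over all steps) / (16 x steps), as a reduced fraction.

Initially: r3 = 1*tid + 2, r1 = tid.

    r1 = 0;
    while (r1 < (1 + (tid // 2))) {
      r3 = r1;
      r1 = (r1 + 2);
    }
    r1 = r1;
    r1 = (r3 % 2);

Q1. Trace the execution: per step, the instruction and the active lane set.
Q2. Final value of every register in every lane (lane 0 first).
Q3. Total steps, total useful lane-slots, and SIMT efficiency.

step 0: r1 <- 0                      1111111111111111
step 1: eval (r1 < (1 + (tid // 2))) 1111111111111111
step 2: r3 <- r1                     1111111111111111
step 3: r1 <- (r1 + 2)               1111111111111111
step 4: eval (r1 < (1 + (tid // 2))) 1111111111111111
step 5: r3 <- r1                     0000111111111111
step 6: r1 <- (r1 + 2)               0000111111111111
step 7: eval (r1 < (1 + (tid // 2))) 0000111111111111
step 8: r3 <- r1                     0000000011111111
step 9: r1 <- (r1 + 2)               0000000011111111
step 10: eval (r1 < (1 + (tid // 2))) 0000000011111111
step 11: r3 <- r1                     0000000000001111
step 12: r1 <- (r1 + 2)               0000000000001111
step 13: eval (r1 < (1 + (tid // 2))) 0000000000001111
step 14: r1 <- r1                     1111111111111111
step 15: r1 <- (r3 % 2)               1111111111111111

Answer: 16 steps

r3: 0,0,0,0,2,2,2,2,4,4,4,4,6,6,6,6
r1: 0,0,0,0,0,0,0,0,0,0,0,0,0,0,0,0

steps = 16; useful = 184; efficiency = 184/256 = 23/32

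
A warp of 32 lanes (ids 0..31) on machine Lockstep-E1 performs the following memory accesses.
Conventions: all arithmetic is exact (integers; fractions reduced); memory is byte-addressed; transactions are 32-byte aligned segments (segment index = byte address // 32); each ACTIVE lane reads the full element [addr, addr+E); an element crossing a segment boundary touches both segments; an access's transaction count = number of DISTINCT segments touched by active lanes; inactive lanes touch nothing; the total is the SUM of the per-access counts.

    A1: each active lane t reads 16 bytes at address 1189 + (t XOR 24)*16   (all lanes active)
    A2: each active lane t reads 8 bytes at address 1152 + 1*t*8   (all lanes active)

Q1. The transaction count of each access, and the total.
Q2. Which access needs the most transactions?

A1: 17 transactions
A2: 8 transactions

Answer: 17,8; total 25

Answer: A1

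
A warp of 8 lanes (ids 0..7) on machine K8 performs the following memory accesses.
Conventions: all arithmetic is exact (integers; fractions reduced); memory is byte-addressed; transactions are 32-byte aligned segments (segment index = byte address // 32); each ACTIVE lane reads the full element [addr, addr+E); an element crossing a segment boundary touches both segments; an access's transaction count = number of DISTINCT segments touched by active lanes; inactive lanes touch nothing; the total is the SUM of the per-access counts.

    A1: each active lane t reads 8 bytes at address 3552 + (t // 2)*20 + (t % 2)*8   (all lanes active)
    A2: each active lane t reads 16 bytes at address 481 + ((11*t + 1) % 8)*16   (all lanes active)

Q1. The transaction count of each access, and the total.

A1: 3 transactions
A2: 5 transactions

Answer: 3,5; total 8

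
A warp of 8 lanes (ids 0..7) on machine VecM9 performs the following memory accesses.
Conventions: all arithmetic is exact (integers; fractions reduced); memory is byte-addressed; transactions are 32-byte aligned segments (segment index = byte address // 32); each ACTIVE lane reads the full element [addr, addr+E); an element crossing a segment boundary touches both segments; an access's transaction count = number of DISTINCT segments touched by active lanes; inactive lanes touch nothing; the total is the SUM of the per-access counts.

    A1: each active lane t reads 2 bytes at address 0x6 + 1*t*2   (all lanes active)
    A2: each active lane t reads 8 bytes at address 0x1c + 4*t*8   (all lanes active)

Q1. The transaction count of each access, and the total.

A1: 1 transaction
A2: 9 transactions

Answer: 1,9; total 10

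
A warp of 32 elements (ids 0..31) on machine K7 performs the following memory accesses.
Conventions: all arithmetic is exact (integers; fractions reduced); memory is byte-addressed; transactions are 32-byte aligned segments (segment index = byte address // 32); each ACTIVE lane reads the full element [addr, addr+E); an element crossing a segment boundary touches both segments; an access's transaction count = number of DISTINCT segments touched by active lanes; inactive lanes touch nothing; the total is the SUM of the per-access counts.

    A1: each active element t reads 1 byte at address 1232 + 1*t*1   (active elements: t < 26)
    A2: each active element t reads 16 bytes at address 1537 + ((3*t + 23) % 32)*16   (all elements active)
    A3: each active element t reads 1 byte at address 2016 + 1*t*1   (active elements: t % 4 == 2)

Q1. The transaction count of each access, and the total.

A1: 2 transactions
A2: 17 transactions
A3: 1 transaction

Answer: 2,17,1; total 20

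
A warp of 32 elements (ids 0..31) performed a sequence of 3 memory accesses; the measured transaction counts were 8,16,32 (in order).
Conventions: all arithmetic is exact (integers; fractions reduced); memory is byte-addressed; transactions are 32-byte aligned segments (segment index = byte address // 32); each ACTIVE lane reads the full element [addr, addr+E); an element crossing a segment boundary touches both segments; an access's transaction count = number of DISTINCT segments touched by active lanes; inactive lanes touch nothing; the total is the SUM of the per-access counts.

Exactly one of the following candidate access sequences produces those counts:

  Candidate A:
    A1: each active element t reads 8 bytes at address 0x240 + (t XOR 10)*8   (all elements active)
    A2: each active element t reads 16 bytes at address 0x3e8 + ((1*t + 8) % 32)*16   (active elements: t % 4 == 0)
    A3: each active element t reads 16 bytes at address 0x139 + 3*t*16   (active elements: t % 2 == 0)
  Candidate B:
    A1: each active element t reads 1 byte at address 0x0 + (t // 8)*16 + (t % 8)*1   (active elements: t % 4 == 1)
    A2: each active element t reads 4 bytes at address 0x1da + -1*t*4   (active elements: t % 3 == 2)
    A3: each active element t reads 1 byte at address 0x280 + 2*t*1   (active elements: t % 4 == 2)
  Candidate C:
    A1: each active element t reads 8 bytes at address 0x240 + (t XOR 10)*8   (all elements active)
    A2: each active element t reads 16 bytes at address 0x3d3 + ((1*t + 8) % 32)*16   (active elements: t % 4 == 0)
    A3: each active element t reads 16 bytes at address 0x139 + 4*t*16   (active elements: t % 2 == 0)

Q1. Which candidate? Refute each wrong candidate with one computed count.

A: A2 gives 8 transactions, not 16
B: A1 gives 2 transactions, not 8
C: all counts match (8,16,32)

Answer: C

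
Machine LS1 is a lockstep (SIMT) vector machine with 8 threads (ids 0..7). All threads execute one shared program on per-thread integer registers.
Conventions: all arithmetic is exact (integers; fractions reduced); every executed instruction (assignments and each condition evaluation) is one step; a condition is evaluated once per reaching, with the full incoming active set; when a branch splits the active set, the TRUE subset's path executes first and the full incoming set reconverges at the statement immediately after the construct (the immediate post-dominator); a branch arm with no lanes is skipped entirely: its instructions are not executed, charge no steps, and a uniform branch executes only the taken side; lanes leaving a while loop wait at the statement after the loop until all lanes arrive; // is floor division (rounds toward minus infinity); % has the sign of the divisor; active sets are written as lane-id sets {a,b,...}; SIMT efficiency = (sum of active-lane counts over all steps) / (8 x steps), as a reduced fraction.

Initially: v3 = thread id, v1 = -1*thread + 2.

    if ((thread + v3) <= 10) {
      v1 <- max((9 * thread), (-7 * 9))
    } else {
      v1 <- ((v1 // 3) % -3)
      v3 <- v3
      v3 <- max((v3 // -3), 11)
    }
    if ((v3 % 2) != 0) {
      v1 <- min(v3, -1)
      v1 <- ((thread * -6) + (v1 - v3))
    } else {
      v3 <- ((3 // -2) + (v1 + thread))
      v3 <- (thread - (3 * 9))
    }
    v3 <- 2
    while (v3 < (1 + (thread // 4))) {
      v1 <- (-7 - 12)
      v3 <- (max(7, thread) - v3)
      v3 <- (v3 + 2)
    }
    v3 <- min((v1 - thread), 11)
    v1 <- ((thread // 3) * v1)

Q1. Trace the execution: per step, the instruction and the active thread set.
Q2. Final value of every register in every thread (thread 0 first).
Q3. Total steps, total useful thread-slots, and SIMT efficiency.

step 0: eval ((thread + v3) <= 10)   {0,1,2,3,4,5,6,7}
step 1: v1 <- max((9 * thread), (-7 * 9)) {0,1,2,3,4,5}
step 2: v1 <- ((v1 // 3) % -3)       {6,7}
step 3: v3 <- v3                     {6,7}
step 4: v3 <- max((v3 // -3), 11)    {6,7}
step 5: eval ((v3 % 2) != 0)         {0,1,2,3,4,5,6,7}
step 6: v1 <- min(v3, -1)            {1,3,5,6,7}
step 7: v1 <- ((thread * -6) + (v1 - v3)) {1,3,5,6,7}
step 8: v3 <- ((3 // -2) + (v1 + thread)) {0,2,4}
step 9: v3 <- (thread - (3 * 9))     {0,2,4}
step 10: v3 <- 2                      {0,1,2,3,4,5,6,7}
step 11: eval (v3 < (1 + (thread // 4))) {0,1,2,3,4,5,6,7}
step 12: v3 <- min((v1 - thread), 11) {0,1,2,3,4,5,6,7}
step 13: v1 <- ((thread // 3) * v1)   {0,1,2,3,4,5,6,7}

Answer: 14 steps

v3: 0,-9,11,-25,11,-41,-54,-61
v1: 0,0,0,-22,36,-36,-96,-108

steps = 14; useful = 76; efficiency = 76/112 = 19/28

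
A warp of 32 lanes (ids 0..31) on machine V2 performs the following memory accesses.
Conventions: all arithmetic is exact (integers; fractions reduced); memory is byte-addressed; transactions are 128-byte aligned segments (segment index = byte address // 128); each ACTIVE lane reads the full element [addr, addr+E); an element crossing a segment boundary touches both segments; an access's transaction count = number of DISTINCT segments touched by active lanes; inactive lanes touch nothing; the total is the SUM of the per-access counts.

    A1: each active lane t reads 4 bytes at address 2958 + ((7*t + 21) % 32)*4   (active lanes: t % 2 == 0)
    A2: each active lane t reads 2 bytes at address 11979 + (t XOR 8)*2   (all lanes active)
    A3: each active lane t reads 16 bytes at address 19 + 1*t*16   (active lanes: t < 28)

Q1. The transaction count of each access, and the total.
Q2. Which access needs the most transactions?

A1: 2 transactions
A2: 2 transactions
A3: 4 transactions

Answer: 2,2,4; total 8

Answer: A3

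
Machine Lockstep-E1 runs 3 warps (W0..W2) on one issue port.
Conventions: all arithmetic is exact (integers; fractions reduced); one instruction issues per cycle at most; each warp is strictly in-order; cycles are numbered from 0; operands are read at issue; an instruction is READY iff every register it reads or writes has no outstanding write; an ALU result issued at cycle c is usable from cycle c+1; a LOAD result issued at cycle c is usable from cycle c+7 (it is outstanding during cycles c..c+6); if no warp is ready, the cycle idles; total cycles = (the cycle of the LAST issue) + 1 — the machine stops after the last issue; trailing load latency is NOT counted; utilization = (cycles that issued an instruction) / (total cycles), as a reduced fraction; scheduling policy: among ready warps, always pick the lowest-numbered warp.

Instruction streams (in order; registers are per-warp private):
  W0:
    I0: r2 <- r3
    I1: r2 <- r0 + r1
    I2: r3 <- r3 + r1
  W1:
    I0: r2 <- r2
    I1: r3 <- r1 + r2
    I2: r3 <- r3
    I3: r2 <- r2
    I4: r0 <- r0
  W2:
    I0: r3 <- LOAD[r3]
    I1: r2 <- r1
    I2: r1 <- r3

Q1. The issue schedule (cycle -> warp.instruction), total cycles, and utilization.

cycle 0: W0.I0
cycle 1: W0.I1
cycle 2: W0.I2
cycle 3: W1.I0
cycle 4: W1.I1
cycle 5: W1.I2
cycle 6: W1.I3
cycle 7: W1.I4
cycle 8: W2.I0
cycle 9: W2.I1
cycle 10: idle
cycle 11: idle
cycle 12: idle
cycle 13: idle
cycle 14: idle
cycle 15: W2.I2

Answer: 16 cycles, utilization 11/16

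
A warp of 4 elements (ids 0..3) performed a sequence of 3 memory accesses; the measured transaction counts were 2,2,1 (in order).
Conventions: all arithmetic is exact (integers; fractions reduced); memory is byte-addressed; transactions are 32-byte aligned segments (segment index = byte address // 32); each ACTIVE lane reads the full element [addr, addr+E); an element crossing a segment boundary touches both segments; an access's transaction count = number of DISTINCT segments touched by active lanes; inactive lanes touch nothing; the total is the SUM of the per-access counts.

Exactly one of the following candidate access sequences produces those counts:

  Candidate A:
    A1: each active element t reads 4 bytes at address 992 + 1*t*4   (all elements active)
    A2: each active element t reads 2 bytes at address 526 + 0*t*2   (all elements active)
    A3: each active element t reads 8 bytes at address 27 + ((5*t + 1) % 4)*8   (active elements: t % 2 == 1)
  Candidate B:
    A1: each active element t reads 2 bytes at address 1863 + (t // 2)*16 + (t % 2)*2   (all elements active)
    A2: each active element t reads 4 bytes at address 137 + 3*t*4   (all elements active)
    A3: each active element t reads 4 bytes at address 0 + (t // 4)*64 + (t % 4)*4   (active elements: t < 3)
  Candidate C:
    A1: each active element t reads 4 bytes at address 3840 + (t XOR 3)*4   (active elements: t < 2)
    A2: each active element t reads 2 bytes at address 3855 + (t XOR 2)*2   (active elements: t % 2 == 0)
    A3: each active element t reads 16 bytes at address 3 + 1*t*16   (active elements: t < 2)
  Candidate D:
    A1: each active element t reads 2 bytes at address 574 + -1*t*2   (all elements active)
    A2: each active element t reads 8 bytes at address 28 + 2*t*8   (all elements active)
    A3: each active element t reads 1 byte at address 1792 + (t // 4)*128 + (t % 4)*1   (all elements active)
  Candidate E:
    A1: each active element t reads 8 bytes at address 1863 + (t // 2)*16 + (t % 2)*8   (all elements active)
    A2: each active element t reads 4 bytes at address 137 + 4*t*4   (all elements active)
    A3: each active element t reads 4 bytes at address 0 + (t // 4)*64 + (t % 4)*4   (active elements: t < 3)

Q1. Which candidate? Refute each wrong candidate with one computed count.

A: A1 gives 1 transaction, not 2
B: A1 gives 1 transaction, not 2
C: A1 gives 1 transaction, not 2
D: A1 gives 1 transaction, not 2
E: all counts match (2,2,1)

Answer: E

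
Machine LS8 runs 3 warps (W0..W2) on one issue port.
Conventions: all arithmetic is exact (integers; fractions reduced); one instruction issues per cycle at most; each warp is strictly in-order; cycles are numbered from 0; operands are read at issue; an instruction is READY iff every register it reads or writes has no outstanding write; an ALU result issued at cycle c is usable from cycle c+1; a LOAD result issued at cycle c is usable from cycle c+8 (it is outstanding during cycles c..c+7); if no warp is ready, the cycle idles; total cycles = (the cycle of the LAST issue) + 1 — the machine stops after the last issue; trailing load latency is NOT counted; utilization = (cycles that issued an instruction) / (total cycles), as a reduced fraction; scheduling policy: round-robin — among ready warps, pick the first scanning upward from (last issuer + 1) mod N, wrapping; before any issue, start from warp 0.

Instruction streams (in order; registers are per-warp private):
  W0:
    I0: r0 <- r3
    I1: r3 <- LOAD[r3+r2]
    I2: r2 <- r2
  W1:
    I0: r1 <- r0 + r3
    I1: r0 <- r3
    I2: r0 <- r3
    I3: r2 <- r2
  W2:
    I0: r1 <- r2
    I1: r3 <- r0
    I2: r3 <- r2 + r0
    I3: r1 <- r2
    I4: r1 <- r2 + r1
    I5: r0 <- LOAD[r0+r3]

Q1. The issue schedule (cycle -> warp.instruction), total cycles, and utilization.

cycle 0: W0.I0
cycle 1: W1.I0
cycle 2: W2.I0
cycle 3: W0.I1
cycle 4: W1.I1
cycle 5: W2.I1
cycle 6: W0.I2
cycle 7: W1.I2
cycle 8: W2.I2
cycle 9: W1.I3
cycle 10: W2.I3
cycle 11: W2.I4
cycle 12: W2.I5

Answer: 13 cycles, utilization 1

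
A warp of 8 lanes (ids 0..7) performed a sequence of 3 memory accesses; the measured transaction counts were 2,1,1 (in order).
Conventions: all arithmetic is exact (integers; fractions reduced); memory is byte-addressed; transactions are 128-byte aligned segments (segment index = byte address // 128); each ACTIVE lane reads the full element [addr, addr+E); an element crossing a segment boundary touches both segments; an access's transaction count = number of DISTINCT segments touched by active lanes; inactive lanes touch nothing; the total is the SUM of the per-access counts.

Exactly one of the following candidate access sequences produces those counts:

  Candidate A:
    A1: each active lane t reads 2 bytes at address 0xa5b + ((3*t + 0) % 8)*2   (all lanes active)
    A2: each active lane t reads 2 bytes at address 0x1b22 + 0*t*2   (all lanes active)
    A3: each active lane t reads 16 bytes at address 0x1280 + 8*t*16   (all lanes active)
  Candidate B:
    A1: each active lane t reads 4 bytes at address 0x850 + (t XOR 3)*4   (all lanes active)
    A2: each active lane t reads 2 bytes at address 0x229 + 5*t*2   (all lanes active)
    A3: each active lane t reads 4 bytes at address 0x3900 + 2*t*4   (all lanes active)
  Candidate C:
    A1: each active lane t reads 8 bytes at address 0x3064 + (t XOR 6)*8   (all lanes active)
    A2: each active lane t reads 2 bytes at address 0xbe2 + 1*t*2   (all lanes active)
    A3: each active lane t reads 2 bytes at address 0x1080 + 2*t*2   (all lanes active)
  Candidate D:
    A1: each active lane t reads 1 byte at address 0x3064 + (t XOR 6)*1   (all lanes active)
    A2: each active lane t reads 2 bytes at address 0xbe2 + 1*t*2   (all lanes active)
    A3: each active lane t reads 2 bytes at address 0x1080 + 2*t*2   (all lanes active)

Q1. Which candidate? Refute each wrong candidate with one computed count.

A: A1 gives 1 transaction, not 2
B: A1 gives 1 transaction, not 2
D: A1 gives 1 transaction, not 2
C: all counts match (2,1,1)

Answer: C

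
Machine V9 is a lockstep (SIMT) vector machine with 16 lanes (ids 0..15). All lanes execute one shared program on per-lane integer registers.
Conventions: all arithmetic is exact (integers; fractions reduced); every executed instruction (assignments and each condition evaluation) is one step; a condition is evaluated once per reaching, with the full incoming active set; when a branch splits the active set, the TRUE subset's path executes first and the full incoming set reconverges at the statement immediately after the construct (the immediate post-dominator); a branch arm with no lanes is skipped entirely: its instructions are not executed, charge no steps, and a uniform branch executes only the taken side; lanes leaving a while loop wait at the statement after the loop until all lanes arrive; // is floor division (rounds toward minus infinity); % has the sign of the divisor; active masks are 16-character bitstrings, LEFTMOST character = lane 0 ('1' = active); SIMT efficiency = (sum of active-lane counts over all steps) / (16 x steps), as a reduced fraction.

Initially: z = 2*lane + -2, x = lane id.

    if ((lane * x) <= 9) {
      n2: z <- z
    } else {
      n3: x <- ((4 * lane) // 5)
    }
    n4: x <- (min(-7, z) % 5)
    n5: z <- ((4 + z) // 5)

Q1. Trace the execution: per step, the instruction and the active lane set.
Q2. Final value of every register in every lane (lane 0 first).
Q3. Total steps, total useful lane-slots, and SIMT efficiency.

step 0: eval ((lane * x) <= 9)       1111111111111111
step 1: z <- z                       1111000000000000
step 2: x <- ((4 * lane) // 5)       0000111111111111
step 3: x <- (min(-7, z) % 5)        1111111111111111
step 4: z <- ((4 + z) // 5)          1111111111111111

Answer: 5 steps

z: 0,0,1,1,2,2,2,3,3,4,4,4,5,5,6,6
x: 3,3,3,3,3,3,3,3,3,3,3,3,3,3,3,3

steps = 5; useful = 64; efficiency = 64/80 = 4/5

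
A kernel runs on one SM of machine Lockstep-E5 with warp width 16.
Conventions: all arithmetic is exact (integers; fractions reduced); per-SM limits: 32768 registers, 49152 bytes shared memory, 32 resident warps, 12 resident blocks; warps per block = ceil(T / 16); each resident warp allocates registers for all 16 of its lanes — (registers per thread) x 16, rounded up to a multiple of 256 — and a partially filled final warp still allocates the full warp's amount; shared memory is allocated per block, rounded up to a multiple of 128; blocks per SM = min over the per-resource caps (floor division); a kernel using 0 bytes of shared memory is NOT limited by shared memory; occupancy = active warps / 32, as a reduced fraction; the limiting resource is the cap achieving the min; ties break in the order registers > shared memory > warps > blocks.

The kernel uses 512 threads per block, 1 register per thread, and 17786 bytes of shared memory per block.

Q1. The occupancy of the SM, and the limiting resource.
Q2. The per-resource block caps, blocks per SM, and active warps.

Answer: occupancy 1, limited by warps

registers: 4 blocks
shared memory: 2 blocks
warps: 1 block
blocks: 12 blocks

Answer: 1 block, 32 active warps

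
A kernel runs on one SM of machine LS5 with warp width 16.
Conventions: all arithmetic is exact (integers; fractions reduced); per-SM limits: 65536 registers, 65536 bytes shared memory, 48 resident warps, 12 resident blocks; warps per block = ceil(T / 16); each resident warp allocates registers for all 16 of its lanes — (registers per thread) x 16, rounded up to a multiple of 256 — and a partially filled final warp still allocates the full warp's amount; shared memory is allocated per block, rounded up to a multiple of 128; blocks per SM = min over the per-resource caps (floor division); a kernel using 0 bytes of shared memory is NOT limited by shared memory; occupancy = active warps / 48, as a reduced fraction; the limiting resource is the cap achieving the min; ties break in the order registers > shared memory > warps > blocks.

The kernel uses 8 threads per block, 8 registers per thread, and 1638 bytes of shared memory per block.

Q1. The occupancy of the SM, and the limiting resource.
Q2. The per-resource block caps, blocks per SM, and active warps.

Answer: occupancy 1/4, limited by blocks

registers: 256 blocks
shared memory: 39 blocks
warps: 48 blocks
blocks: 12 blocks

Answer: 12 blocks, 12 active warps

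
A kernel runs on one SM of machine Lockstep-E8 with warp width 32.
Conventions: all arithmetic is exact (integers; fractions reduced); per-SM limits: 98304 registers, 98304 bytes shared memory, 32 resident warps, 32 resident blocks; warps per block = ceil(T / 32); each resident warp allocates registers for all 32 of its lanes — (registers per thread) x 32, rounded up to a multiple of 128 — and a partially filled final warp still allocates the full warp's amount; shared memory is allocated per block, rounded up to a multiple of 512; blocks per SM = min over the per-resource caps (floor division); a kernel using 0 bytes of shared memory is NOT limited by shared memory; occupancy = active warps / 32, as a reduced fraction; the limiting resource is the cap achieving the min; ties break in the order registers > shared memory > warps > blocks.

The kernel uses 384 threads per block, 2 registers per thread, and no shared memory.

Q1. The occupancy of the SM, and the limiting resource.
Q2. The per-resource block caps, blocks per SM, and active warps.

Answer: occupancy 3/4, limited by warps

registers: 64 blocks
shared memory: no limit (kernel uses none)
warps: 2 blocks
blocks: 32 blocks

Answer: 2 blocks, 24 active warps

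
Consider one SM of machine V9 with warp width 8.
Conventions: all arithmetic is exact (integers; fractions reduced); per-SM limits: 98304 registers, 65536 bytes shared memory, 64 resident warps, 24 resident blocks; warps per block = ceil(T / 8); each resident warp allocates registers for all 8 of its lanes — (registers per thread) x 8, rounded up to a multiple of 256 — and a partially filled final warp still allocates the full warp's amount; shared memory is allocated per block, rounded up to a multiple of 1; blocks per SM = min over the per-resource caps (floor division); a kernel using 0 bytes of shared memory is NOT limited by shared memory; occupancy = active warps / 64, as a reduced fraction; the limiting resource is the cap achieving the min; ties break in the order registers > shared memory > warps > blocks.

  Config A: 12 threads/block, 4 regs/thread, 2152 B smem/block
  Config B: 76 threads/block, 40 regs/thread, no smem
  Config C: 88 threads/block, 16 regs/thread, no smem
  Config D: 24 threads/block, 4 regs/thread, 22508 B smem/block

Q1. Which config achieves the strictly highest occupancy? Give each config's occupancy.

occupancies: A 3/4, B 15/16, C 55/64, D 3/32

Answer: B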